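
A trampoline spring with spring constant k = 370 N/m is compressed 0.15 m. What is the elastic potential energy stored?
PE = ½kx² = ½(370)(0.15)² = 4.163 J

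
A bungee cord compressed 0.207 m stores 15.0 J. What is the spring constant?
k = 2·PE/x² = 2·15.0/(0.207)² = 700.1 N/m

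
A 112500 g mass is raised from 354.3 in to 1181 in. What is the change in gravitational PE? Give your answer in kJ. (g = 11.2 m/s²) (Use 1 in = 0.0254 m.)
Convert to SI: m = 112.5 kg, Δh = 20.9982 m
ΔPE = mgΔh = (112.5)(11.2)(20.9982) = 26457.7 J = 26.46 kJ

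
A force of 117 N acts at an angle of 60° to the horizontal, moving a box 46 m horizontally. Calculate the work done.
W = F·d·cosθ = (117)(46)cos(60°) = 2691 J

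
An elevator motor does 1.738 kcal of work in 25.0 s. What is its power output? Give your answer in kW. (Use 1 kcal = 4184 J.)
Convert to SI: W = 7271.79 J, t = 25.0 s
P = W/t = 7271.79/25.0 = 290.872 W = 0.2909 kW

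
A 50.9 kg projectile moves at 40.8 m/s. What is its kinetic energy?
KE = ½mv² = ½(50.9)(40.8)² = 42370 J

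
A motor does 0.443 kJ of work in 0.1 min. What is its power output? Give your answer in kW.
Convert to SI: W = 443.0 J, t = 6.0 s
P = W/t = 443.0/6.0 = 73.8333 W = 0.07383 kW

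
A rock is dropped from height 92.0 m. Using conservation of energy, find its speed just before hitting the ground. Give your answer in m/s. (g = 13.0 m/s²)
mgh = ½mv² ⇒ v = √(2gh) = √(2·13.0·92.0) = 48.91 m/s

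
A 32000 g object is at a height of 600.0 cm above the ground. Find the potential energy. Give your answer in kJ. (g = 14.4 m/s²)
Convert to SI: m = 32.0 kg, h = 6.0 m
PE = mgh = (32.0)(14.4)(6.0) = 2764.8 J = 2.765 kJ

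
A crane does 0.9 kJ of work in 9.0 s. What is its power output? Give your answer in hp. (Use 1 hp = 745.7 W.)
Convert to SI: W = 900.0 J, t = 9.0 s
P = W/t = 900.0/9.0 = 100.0 W = 0.1341 hp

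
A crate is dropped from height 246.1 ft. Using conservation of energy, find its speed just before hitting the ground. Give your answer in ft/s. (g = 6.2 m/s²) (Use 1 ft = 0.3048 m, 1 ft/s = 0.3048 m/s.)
Convert to SI: h = 75.0113 m
mgh = ½mv² ⇒ v = √(2gh) = √(2·6.2·75.0113) = 30.4982 m/s = 100.1 ft/s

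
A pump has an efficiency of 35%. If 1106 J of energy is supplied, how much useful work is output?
W_out = η·W_in = 0.35·1106 = 387.1 J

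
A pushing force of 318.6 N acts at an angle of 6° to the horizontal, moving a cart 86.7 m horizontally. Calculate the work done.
W = F·d·cosθ = (318.6)(86.7)cos(6°) = 27470 J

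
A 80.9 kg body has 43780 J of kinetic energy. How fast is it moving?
v = √(2·KE/m) = √(2·43780/80.9) = 32.9 m/s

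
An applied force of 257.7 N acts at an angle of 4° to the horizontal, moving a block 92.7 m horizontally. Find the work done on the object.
W = F·d·cosθ = (257.7)(92.7)cos(4°) = 23830 J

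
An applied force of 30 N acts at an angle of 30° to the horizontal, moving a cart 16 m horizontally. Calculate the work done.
W = F·d·cosθ = (30)(16)cos(30°) = 415.7 J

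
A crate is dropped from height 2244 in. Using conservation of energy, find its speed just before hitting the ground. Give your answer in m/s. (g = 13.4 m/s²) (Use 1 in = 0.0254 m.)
Convert to SI: h = 56.9976 m
mgh = ½mv² ⇒ v = √(2gh) = √(2·13.4·56.9976) = 39.08 m/s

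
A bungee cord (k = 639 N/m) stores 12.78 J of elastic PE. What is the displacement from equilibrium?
x = √(2·PE/k) = √(2·12.78/639) = 0.2 m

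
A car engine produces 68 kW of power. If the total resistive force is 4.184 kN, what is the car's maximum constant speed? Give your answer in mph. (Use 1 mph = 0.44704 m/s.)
Convert to SI: F = 4184.0 N
P = Fv ⇒ v = P/F = 68000 W/4184.0 N = 16.2524 m/s = 36.36 mph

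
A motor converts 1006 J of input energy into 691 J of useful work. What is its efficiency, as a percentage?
η = W_out/W_in = 691/1006 = 68.69%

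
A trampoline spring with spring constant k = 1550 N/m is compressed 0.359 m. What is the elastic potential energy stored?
PE = ½kx² = ½(1550)(0.359)² = 99.88 J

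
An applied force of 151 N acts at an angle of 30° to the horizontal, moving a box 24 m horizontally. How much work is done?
W = F·d·cosθ = (151)(24)cos(30°) = 3138 J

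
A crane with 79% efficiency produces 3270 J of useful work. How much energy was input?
W_in = W_out/η = 3270/0.79 = 4139 J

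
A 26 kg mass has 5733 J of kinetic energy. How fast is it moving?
v = √(2·KE/m) = √(2·5733/26) = 21.0 m/s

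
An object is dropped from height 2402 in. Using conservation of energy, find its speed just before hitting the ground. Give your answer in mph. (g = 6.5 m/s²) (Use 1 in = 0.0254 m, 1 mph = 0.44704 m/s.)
Convert to SI: h = 61.0108 m
mgh = ½mv² ⇒ v = √(2gh) = √(2·6.5·61.0108) = 28.1627 m/s = 63.0 mph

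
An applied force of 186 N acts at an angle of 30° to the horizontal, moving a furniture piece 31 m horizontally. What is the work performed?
W = F·d·cosθ = (186)(31)cos(30°) = 4994 J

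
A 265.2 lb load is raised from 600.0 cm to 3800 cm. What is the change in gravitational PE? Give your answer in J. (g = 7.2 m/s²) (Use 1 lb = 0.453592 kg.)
Convert to SI: m = 120.293 kg, Δh = 32.0 m
ΔPE = mgΔh = (120.293)(7.2)(32.0) = 27720 J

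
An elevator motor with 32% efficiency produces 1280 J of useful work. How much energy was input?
W_in = W_out/η = 1280/0.32 = 4000 J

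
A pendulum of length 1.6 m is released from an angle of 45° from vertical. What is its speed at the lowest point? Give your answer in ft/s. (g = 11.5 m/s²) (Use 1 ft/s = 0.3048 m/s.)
h = L(1 − cosθ) = 1.6(1 − cos45°) = 0.468629 m
v = √(2gh) = √(2·11.5·0.468629) = 3.28306 m/s = 10.77 ft/s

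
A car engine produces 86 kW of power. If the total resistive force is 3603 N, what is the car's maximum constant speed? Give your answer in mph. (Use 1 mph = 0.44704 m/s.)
P = Fv ⇒ v = P/F = 86000 W/3603.0 N = 23.869 m/s = 53.39 mph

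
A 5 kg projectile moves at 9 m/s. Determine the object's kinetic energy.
KE = ½mv² = ½(5)(9)² = 202.5 J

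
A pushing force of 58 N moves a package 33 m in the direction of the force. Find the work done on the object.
W = F·d = (58)(33) = 1914 J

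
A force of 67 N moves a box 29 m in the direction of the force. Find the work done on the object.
W = F·d = (67)(29) = 1943 J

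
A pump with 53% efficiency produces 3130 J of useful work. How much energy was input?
W_in = W_out/η = 3130/0.53 = 5906 J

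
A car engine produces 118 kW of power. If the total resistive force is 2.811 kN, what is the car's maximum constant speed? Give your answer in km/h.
Convert to SI: F = 2811.0 N
P = Fv ⇒ v = P/F = 118000 W/2811.0 N = 41.9779 m/s = 151.1 km/h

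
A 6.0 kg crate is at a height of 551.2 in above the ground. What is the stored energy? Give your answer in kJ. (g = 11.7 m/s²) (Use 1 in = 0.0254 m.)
Convert to SI: m = 6.0 kg, h = 14.0005 m
PE = mgh = (6.0)(11.7)(14.0005) = 982.834 J = 0.9828 kJ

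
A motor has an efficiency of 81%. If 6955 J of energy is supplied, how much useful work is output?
W_out = η·W_in = 0.81·6955 = 5633.55 J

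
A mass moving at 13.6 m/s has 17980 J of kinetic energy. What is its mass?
m = 2·KE/v² = 2·17980/(13.6)² = 194.4 kg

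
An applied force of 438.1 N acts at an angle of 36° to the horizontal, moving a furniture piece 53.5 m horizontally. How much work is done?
W = F·d·cosθ = (438.1)(53.5)cos(36°) = 18960 J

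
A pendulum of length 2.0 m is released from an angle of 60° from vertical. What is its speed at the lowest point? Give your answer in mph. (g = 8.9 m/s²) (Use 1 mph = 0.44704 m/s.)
h = L(1 − cosθ) = 2.0(1 − cos60°) = 1.0 m
v = √(2gh) = √(2·8.9·1.0) = 4.219 m/s = 9.438 mph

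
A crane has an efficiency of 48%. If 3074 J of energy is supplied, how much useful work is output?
W_out = η·W_in = 0.48·3074 = 1475.52 J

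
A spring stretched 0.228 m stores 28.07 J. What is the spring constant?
k = 2·PE/x² = 2·28.07/(0.228)² = 1080 N/m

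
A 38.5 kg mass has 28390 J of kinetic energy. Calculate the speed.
v = √(2·KE/m) = √(2·28390/38.5) = 38.4 m/s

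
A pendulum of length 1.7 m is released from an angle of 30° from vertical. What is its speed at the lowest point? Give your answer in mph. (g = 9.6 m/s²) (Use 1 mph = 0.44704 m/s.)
h = L(1 − cosθ) = 1.7(1 − cos30°) = 0.227757 m
v = √(2gh) = √(2·9.6·0.227757) = 2.09116 m/s = 4.678 mph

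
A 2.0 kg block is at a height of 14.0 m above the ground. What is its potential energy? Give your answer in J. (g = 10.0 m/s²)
PE = mgh = (2.0)(10.0)(14.0) = 280.0 J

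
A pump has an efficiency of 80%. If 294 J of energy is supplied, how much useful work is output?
W_out = η·W_in = 0.8·294 = 235.2 J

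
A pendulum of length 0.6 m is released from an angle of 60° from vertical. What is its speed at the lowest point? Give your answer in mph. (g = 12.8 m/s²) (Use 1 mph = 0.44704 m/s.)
h = L(1 − cosθ) = 0.6(1 − cos60°) = 0.3 m
v = √(2gh) = √(2·12.8·0.3) = 2.77128 m/s = 6.199 mph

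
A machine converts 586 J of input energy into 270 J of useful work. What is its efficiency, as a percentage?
η = W_out/W_in = 270/586 = 46.08%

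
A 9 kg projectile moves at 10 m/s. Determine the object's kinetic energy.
KE = ½mv² = ½(9)(10)² = 450.0 J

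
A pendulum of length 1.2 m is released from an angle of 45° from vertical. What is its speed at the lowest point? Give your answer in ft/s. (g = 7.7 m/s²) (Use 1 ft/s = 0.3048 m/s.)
h = L(1 − cosθ) = 1.2(1 − cos45°) = 0.351472 m
v = √(2gh) = √(2·7.7·0.351472) = 2.32651 m/s = 7.633 ft/s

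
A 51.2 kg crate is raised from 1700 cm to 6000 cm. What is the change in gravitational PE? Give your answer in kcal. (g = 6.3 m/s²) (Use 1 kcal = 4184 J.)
Convert to SI: m = 51.2 kg, Δh = 43.0 m
ΔPE = mgΔh = (51.2)(6.3)(43.0) = 13870.1 J = 3.315 kcal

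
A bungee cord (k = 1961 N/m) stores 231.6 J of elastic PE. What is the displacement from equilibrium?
x = √(2·PE/k) = √(2·231.6/1961) = 0.486 m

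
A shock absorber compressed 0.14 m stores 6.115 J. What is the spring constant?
k = 2·PE/x² = 2·6.115/(0.14)² = 624.0 N/m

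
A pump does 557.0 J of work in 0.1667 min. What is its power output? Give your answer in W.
Convert to SI: W = 557.0 J, t = 10.002 s
P = W/t = 557.0/10.002 = 55.69 W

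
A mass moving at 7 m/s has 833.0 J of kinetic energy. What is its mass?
m = 2·KE/v² = 2·833.0/(7)² = 34.0 kg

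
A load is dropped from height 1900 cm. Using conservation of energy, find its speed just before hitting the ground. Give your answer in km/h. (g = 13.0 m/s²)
Convert to SI: h = 19.0 m
mgh = ½mv² ⇒ v = √(2gh) = √(2·13.0·19.0) = 22.2261 m/s = 80.01 km/h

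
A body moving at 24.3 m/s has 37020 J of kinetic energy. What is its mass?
m = 2·KE/v² = 2·37020/(24.3)² = 125.4 kg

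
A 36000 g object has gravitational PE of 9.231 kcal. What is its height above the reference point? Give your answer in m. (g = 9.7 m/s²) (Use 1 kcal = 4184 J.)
Convert to SI: m = 36.0 kg, PE = 38622.5 J
h = PE/(mg) = 38622.5/(36.0·9.7) = 110.6 m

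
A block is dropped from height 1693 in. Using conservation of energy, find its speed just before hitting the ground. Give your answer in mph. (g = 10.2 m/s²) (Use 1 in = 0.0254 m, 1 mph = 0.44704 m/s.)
Convert to SI: h = 43.0022 m
mgh = ½mv² ⇒ v = √(2gh) = √(2·10.2·43.0022) = 29.6183 m/s = 66.25 mph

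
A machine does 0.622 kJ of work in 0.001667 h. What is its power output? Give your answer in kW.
Convert to SI: W = 622.0 J, t = 6.0012 s
P = W/t = 622.0/6.0012 = 103.646 W = 0.1036 kW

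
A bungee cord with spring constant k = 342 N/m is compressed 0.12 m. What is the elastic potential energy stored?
PE = ½kx² = ½(342)(0.12)² = 2.462 J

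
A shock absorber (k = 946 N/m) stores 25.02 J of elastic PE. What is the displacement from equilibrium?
x = √(2·PE/k) = √(2·25.02/946) = 0.23 m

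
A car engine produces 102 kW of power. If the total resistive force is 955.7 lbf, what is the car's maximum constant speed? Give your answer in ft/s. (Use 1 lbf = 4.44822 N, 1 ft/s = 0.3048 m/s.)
Convert to SI: F = 4251.16 N
P = Fv ⇒ v = P/F = 102000 W/4251.16 N = 23.9934 m/s = 78.72 ft/s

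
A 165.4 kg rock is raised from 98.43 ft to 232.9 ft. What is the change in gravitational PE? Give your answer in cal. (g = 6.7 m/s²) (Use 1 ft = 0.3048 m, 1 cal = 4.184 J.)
Convert to SI: m = 165.4 kg, Δh = 40.9865 m
ΔPE = mgΔh = (165.4)(6.7)(40.9865) = 45420.4 J = 10860 cal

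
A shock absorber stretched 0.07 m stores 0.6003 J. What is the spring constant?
k = 2·PE/x² = 2·0.6003/(0.07)² = 245.0 N/m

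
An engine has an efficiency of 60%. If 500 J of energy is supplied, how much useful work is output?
W_out = η·W_in = 0.6·500 = 300.0 J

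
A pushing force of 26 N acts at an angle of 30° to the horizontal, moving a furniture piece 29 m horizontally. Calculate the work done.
W = F·d·cosθ = (26)(29)cos(30°) = 653.0 J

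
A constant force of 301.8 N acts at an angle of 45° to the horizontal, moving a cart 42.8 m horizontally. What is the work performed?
W = F·d·cosθ = (301.8)(42.8)cos(45°) = 9134 J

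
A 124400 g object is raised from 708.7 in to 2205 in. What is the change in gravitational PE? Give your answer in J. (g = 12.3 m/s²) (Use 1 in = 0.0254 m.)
Convert to SI: m = 124.4 kg, Δh = 38.006 m
ΔPE = mgΔh = (124.4)(12.3)(38.006) = 58150 J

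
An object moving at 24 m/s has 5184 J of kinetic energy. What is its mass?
m = 2·KE/v² = 2·5184/(24)² = 18.0 kg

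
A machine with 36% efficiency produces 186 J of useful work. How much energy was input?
W_in = W_out/η = 186/0.36 = 516.7 J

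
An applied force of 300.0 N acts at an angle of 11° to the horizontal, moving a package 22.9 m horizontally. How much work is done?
W = F·d·cosθ = (300.0)(22.9)cos(11°) = 6744 J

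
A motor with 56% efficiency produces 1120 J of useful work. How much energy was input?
W_in = W_out/η = 1120/0.56 = 2000 J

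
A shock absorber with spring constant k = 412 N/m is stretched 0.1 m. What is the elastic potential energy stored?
PE = ½kx² = ½(412)(0.1)² = 2.06 J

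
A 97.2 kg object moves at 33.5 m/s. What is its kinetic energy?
KE = ½mv² = ½(97.2)(33.5)² = 54540 J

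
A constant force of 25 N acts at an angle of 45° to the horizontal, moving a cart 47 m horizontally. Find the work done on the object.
W = F·d·cosθ = (25)(47)cos(45°) = 830.9 J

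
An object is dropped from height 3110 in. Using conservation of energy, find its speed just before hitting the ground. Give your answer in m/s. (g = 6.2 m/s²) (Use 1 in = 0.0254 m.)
Convert to SI: h = 78.994 m
mgh = ½mv² ⇒ v = √(2gh) = √(2·6.2·78.994) = 31.3 m/s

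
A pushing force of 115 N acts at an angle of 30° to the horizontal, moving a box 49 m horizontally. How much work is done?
W = F·d·cosθ = (115)(49)cos(30°) = 4880 J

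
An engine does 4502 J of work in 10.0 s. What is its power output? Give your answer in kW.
P = W/t = 4502.0/10.0 = 450.2 W = 0.4502 kW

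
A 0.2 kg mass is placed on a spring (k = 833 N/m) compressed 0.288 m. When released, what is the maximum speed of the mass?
½kx² = ½mv² ⇒ v = x√(k/m) = (0.288)√(833/0.2) = 18.59 m/s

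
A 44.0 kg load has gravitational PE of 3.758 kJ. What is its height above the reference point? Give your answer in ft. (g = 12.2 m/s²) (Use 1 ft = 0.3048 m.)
Convert to SI: m = 44.0 kg, PE = 3758.0 J
h = PE/(mg) = 3758.0/(44.0·12.2) = 7.00075 m = 22.97 ft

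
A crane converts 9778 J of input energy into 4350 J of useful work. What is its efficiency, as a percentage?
η = W_out/W_in = 4350/9778 = 44.49%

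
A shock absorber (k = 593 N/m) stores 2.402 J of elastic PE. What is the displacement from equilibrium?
x = √(2·PE/k) = √(2·2.402/593) = 0.09001 m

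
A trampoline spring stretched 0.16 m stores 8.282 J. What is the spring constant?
k = 2·PE/x² = 2·8.282/(0.16)² = 647.0 N/m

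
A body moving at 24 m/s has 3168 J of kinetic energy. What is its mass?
m = 2·KE/v² = 2·3168/(24)² = 11.0 kg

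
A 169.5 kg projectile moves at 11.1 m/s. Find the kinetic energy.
KE = ½mv² = ½(169.5)(11.1)² = 10440 J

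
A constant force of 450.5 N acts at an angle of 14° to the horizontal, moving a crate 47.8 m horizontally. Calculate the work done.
W = F·d·cosθ = (450.5)(47.8)cos(14°) = 20890 J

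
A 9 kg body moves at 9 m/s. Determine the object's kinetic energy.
KE = ½mv² = ½(9)(9)² = 364.5 J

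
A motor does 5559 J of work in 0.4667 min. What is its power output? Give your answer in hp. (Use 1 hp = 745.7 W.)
Convert to SI: W = 5559.0 J, t = 28.002 s
P = W/t = 5559.0/28.002 = 198.522 W = 0.2662 hp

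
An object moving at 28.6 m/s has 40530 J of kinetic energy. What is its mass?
m = 2·KE/v² = 2·40530/(28.6)² = 99.1 kg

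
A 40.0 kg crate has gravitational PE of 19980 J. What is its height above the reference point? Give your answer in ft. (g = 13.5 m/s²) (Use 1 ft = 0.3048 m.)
h = PE/(mg) = 19980.0/(40.0·13.5) = 37.0 m = 121.4 ft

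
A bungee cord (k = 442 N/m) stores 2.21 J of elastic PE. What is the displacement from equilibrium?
x = √(2·PE/k) = √(2·2.21/442) = 0.1 m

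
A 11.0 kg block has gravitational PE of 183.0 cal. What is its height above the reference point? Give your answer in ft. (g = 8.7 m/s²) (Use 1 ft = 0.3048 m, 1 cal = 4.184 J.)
Convert to SI: m = 11.0 kg, PE = 765.672 J
h = PE/(mg) = 765.672/(11.0·8.7) = 8.00075 m = 26.25 ft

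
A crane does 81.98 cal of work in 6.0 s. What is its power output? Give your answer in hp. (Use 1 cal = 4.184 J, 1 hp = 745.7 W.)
Convert to SI: W = 343.004 J, t = 6.0 s
P = W/t = 343.004/6.0 = 57.1674 W = 0.07666 hp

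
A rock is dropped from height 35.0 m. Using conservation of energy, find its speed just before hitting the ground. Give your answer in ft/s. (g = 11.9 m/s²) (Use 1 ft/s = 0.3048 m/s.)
mgh = ½mv² ⇒ v = √(2gh) = √(2·11.9·35.0) = 28.8617 m/s = 94.69 ft/s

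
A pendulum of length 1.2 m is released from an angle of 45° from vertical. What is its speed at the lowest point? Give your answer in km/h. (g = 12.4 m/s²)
h = L(1 − cosθ) = 1.2(1 − cos45°) = 0.351472 m
v = √(2gh) = √(2·12.4·0.351472) = 2.95237 m/s = 10.63 km/h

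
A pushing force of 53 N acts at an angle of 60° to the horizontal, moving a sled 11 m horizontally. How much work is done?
W = F·d·cosθ = (53)(11)cos(60°) = 291.5 J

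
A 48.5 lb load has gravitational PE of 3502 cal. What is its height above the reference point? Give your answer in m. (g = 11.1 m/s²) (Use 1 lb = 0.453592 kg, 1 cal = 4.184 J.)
Convert to SI: m = 21.9992 kg, PE = 14652.4 J
h = PE/(mg) = 14652.4/(21.9992·11.1) = 60.0 m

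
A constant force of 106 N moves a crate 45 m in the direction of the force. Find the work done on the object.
W = F·d = (106)(45) = 4770 J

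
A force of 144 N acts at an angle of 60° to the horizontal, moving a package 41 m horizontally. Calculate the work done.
W = F·d·cosθ = (144)(41)cos(60°) = 2952 J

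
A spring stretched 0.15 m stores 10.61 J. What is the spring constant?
k = 2·PE/x² = 2·10.61/(0.15)² = 943.1 N/m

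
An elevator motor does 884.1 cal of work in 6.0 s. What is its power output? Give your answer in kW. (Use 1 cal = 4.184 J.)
Convert to SI: W = 3699.07 J, t = 6.0 s
P = W/t = 3699.07/6.0 = 616.512 W = 0.6165 kW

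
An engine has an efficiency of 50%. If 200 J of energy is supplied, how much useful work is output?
W_out = η·W_in = 0.5·200 = 100.0 J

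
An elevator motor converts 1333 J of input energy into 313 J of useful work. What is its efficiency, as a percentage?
η = W_out/W_in = 313/1333 = 23.48%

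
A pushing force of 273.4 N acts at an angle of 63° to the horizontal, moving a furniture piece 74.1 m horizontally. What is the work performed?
W = F·d·cosθ = (273.4)(74.1)cos(63°) = 9197 J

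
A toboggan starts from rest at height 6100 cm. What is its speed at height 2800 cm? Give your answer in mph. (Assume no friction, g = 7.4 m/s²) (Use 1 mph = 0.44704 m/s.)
Convert to SI: h₁−h₂ = 33.0 m
mgh₁ = mgh₂ + ½mv² ⇒ v = √(2g(h₁−h₂)) = √(2·7.4·33.0) = 22.0998 m/s = 49.44 mph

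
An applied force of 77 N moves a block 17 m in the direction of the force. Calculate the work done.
W = F·d = (77)(17) = 1309 J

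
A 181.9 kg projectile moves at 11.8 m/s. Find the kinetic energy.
KE = ½mv² = ½(181.9)(11.8)² = 12660 J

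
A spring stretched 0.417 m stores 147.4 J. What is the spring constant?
k = 2·PE/x² = 2·147.4/(0.417)² = 1695 N/m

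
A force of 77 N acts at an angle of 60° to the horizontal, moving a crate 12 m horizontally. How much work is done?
W = F·d·cosθ = (77)(12)cos(60°) = 462.0 J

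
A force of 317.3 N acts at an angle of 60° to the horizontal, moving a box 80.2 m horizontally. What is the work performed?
W = F·d·cosθ = (317.3)(80.2)cos(60°) = 12720 J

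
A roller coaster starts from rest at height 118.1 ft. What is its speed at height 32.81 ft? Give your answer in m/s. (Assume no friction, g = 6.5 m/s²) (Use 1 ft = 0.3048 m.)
Convert to SI: h₁−h₂ = 25.9964 m
mgh₁ = mgh₂ + ½mv² ⇒ v = √(2g(h₁−h₂)) = √(2·6.5·25.9964) = 18.38 m/s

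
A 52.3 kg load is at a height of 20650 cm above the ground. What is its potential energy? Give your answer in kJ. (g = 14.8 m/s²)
Convert to SI: m = 52.3 kg, h = 206.5 m
PE = mgh = (52.3)(14.8)(206.5) = 159839 J = 159.8 kJ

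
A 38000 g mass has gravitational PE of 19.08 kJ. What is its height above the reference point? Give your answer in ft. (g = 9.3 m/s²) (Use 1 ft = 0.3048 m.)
Convert to SI: m = 38.0 kg, PE = 19080.0 J
h = PE/(mg) = 19080.0/(38.0·9.3) = 53.9898 m = 177.1 ft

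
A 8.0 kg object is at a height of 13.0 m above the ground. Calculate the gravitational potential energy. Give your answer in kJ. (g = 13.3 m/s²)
PE = mgh = (8.0)(13.3)(13.0) = 1383.2 J = 1.383 kJ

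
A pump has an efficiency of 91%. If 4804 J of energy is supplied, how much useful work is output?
W_out = η·W_in = 0.91·4804 = 4371.64 J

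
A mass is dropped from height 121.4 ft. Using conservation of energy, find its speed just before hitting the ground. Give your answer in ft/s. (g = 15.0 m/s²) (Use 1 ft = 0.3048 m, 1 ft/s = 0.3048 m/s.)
Convert to SI: h = 37.0027 m
mgh = ½mv² ⇒ v = √(2gh) = √(2·15.0·37.0027) = 33.3179 m/s = 109.3 ft/s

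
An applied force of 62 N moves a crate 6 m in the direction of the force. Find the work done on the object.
W = F·d = (62)(6) = 372.0 J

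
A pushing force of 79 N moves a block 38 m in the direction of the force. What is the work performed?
W = F·d = (79)(38) = 3002 J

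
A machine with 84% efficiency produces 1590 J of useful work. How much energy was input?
W_in = W_out/η = 1590/0.84 = 1893 J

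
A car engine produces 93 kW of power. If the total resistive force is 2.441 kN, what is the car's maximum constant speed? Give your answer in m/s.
Convert to SI: F = 2441.0 N
P = Fv ⇒ v = P/F = 93000 W/2441.0 N = 38.1 m/s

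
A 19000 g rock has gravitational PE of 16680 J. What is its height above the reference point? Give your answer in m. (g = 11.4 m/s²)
Convert to SI: m = 19.0 kg, PE = 16680.0 J
h = PE/(mg) = 16680.0/(19.0·11.4) = 77.01 m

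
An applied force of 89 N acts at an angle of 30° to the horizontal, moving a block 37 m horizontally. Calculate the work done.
W = F·d·cosθ = (89)(37)cos(30°) = 2852 J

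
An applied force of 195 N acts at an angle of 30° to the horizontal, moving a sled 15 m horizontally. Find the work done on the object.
W = F·d·cosθ = (195)(15)cos(30°) = 2533 J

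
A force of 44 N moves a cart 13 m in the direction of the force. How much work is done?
W = F·d = (44)(13) = 572.0 J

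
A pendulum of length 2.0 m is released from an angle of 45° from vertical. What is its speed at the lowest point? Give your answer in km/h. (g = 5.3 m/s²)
h = L(1 − cosθ) = 2.0(1 − cos45°) = 0.585786 m
v = √(2gh) = √(2·5.3·0.585786) = 2.49185 m/s = 8.971 km/h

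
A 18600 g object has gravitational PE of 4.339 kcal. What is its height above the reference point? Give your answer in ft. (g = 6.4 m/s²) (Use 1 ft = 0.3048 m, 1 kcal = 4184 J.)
Convert to SI: m = 18.6 kg, PE = 18154.4 J
h = PE/(mg) = 18154.4/(18.6·6.4) = 152.5065 m = 500.3 ft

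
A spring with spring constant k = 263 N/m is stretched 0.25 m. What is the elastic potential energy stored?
PE = ½kx² = ½(263)(0.25)² = 8.219 J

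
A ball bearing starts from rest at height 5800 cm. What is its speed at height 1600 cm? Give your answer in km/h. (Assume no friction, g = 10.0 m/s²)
Convert to SI: h₁−h₂ = 42.0 m
mgh₁ = mgh₂ + ½mv² ⇒ v = √(2g(h₁−h₂)) = √(2·10.0·42.0) = 28.9828 m/s = 104.3 km/h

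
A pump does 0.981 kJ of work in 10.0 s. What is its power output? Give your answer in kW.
Convert to SI: W = 981.0 J, t = 10.0 s
P = W/t = 981.0/10.0 = 98.1 W = 0.0981 kW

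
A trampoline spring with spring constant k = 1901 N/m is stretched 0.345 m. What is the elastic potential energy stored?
PE = ½kx² = ½(1901)(0.345)² = 113.1 J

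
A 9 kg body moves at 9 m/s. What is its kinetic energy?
KE = ½mv² = ½(9)(9)² = 364.5 J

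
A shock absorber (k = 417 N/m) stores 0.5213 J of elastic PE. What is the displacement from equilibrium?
x = √(2·PE/k) = √(2·0.5213/417) = 0.05 m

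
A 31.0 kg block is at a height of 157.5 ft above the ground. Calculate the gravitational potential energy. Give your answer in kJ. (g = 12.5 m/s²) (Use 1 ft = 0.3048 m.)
Convert to SI: m = 31.0 kg, h = 48.006 m
PE = mgh = (31.0)(12.5)(48.006) = 18602.3 J = 18.6 kJ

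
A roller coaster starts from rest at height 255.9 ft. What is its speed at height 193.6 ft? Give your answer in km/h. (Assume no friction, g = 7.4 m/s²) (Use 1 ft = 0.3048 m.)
Convert to SI: h₁−h₂ = 18.989 m
mgh₁ = mgh₂ + ½mv² ⇒ v = √(2g(h₁−h₂)) = √(2·7.4·18.989) = 16.7642 m/s = 60.35 km/h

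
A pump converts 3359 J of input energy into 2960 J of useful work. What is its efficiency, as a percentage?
η = W_out/W_in = 2960/3359 = 88.12%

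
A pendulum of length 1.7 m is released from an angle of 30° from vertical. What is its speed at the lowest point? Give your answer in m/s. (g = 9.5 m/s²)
h = L(1 − cosθ) = 1.7(1 − cos30°) = 0.227757 m
v = √(2gh) = √(2·9.5·0.227757) = 2.08 m/s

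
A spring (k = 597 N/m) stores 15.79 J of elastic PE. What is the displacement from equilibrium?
x = √(2·PE/k) = √(2·15.79/597) = 0.23 m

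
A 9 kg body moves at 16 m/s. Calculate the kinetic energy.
KE = ½mv² = ½(9)(16)² = 1152.0 J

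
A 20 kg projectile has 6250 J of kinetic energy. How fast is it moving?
v = √(2·KE/m) = √(2·6250/20) = 25.0 m/s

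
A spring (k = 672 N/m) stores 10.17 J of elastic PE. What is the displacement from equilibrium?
x = √(2·PE/k) = √(2·10.17/672) = 0.174 m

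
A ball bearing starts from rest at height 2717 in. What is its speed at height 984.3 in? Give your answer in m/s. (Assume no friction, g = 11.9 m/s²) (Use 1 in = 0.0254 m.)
Convert to SI: h₁−h₂ = 44.0106 m
mgh₁ = mgh₂ + ½mv² ⇒ v = √(2g(h₁−h₂)) = √(2·11.9·44.0106) = 32.36 m/s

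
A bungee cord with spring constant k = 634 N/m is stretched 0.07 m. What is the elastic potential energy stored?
PE = ½kx² = ½(634)(0.07)² = 1.553 J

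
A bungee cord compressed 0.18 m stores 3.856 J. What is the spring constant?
k = 2·PE/x² = 2·3.856/(0.18)² = 238.0 N/m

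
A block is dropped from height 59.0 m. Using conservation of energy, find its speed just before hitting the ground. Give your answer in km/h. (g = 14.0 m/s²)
mgh = ½mv² ⇒ v = √(2gh) = √(2·14.0·59.0) = 40.6448 m/s = 146.3 km/h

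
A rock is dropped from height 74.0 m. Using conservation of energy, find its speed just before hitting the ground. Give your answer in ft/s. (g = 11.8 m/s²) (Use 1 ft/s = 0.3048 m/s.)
mgh = ½mv² ⇒ v = √(2gh) = √(2·11.8·74.0) = 41.79 m/s = 137.1 ft/s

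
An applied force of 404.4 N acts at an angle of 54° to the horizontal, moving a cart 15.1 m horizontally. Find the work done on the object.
W = F·d·cosθ = (404.4)(15.1)cos(54°) = 3589 J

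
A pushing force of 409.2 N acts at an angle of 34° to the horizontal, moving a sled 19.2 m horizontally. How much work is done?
W = F·d·cosθ = (409.2)(19.2)cos(34°) = 6513 J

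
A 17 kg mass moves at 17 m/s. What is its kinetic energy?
KE = ½mv² = ½(17)(17)² = 2456.5 J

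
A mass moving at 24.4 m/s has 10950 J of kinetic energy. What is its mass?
m = 2·KE/v² = 2·10950/(24.4)² = 36.78 kg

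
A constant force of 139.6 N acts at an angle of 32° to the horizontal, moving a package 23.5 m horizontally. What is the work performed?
W = F·d·cosθ = (139.6)(23.5)cos(32°) = 2782 J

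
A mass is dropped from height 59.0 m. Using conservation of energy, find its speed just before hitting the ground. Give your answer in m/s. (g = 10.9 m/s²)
mgh = ½mv² ⇒ v = √(2gh) = √(2·10.9·59.0) = 35.86 m/s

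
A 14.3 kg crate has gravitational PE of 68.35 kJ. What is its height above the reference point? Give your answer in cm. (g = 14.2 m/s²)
Convert to SI: m = 14.3 kg, PE = 68350.0 J
h = PE/(mg) = 68350.0/(14.3·14.2) = 336.6 m = 33660 cm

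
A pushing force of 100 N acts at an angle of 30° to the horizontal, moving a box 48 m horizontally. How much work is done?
W = F·d·cosθ = (100)(48)cos(30°) = 4157 J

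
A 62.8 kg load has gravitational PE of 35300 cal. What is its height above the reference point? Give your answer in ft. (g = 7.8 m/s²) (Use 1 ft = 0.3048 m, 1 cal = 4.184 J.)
Convert to SI: m = 62.8 kg, PE = 147695 J
h = PE/(mg) = 147695/(62.8·7.8) = 301.517 m = 989.2 ft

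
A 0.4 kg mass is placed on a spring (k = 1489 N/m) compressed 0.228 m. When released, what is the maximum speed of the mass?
½kx² = ½mv² ⇒ v = x√(k/m) = (0.228)√(1489/0.4) = 13.91 m/s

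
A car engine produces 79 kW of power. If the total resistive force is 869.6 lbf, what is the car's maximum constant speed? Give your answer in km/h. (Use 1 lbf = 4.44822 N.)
Convert to SI: F = 3868.17 N
P = Fv ⇒ v = P/F = 79000 W/3868.17 N = 20.4231 m/s = 73.52 km/h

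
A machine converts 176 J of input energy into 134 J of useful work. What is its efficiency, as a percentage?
η = W_out/W_in = 134/176 = 76.14%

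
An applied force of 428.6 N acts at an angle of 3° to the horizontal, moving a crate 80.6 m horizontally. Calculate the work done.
W = F·d·cosθ = (428.6)(80.6)cos(3°) = 34500 J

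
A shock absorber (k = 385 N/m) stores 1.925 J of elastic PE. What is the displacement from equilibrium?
x = √(2·PE/k) = √(2·1.925/385) = 0.1 m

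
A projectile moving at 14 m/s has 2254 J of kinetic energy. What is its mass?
m = 2·KE/v² = 2·2254/(14)² = 23.0 kg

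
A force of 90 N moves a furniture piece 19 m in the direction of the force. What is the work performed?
W = F·d = (90)(19) = 1710 J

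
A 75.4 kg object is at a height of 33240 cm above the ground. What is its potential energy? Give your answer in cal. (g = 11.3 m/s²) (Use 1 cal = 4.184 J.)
Convert to SI: m = 75.4 kg, h = 332.4 m
PE = mgh = (75.4)(11.3)(332.4) = 283211 J = 67690 cal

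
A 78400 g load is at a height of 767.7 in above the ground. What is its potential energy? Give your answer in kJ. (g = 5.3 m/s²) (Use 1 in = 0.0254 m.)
Convert to SI: m = 78.4 kg, h = 19.4996 m
PE = mgh = (78.4)(5.3)(19.4996) = 8102.47 J = 8.102 kJ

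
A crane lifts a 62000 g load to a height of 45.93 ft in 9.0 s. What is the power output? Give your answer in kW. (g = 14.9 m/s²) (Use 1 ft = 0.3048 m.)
Convert to SI: m = 62.0 kg, h = 13.9995 m, t = 9.0 s
P = mgh/t = (62.0)(14.9)(13.9995)/9.0 = 1436.97 W = 1.437 kW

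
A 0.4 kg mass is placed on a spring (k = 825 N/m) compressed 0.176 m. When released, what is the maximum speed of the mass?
½kx² = ½mv² ⇒ v = x√(k/m) = (0.176)√(825/0.4) = 7.993 m/s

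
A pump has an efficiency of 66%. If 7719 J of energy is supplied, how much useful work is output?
W_out = η·W_in = 0.66·7719 = 5094.54 J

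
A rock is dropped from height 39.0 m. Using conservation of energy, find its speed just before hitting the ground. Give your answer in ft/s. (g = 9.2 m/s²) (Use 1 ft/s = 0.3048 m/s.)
mgh = ½mv² ⇒ v = √(2gh) = √(2·9.2·39.0) = 26.7881 m/s = 87.89 ft/s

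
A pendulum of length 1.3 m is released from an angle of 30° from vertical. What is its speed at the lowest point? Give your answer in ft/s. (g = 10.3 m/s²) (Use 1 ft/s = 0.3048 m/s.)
h = L(1 − cosθ) = 1.3(1 − cos30°) = 0.174167 m
v = √(2gh) = √(2·10.3·0.174167) = 1.89416 m/s = 6.214 ft/s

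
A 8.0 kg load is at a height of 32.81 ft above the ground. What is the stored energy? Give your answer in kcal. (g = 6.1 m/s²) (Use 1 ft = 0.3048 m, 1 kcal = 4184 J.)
Convert to SI: m = 8.0 kg, h = 10.0005 m
PE = mgh = (8.0)(6.1)(10.0005) = 488.024 J = 0.1166 kcal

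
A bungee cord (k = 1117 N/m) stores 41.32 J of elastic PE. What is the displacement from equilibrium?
x = √(2·PE/k) = √(2·41.32/1117) = 0.272 m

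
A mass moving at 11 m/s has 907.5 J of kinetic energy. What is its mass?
m = 2·KE/v² = 2·907.5/(11)² = 15.0 kg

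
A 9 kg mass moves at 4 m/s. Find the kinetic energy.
KE = ½mv² = ½(9)(4)² = 72.0 J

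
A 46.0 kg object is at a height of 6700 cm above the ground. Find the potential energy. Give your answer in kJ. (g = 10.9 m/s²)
Convert to SI: m = 46.0 kg, h = 67.0 m
PE = mgh = (46.0)(10.9)(67.0) = 33593.8 J = 33.59 kJ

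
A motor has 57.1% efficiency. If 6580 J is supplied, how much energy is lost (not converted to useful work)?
W_lost = W_in(1 − η) = 6580·(1 − 0.571) = 2823 J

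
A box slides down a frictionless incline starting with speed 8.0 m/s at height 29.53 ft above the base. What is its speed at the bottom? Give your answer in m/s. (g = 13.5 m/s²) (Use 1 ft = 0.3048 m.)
Convert to SI: v₀ = 8.0 m/s, h = 9.00074 m
½mv₀² + mgh = ½mv² ⇒ v = √(v₀² + 2gh) = √(8.0² + 2·13.5·9.00074) = 17.52 m/s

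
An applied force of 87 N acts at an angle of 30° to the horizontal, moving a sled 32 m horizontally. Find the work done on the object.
W = F·d·cosθ = (87)(32)cos(30°) = 2411 J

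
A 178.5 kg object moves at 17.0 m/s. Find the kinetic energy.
KE = ½mv² = ½(178.5)(17.0)² = 25790 J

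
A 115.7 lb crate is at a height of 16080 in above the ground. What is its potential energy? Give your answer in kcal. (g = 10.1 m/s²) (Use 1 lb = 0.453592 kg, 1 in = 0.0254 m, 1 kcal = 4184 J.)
Convert to SI: m = 52.4806 kg, h = 408.432 m
PE = mgh = (52.4806)(10.1)(408.432) = 216491 J = 51.74 kcal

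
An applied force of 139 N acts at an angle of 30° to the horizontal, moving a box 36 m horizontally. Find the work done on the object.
W = F·d·cosθ = (139)(36)cos(30°) = 4334 J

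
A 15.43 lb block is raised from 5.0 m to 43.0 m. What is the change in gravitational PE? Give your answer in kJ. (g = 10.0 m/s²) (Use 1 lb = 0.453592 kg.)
Convert to SI: m = 6.99892 kg, Δh = 38.0 m
ΔPE = mgΔh = (6.99892)(10.0)(38.0) = 2659.59 J = 2.66 kJ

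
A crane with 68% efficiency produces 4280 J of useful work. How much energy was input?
W_in = W_out/η = 4280/0.68 = 6294 J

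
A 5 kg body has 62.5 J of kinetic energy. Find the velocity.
v = √(2·KE/m) = √(2·62.5/5) = 5.0 m/s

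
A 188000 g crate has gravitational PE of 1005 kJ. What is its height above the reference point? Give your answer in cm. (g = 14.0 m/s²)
Convert to SI: m = 188.0 kg, PE = 1005000 J
h = PE/(mg) = 1005000/(188.0·14.0) = 381.839 m = 38180 cm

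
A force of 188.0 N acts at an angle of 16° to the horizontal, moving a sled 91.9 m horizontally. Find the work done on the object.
W = F·d·cosθ = (188.0)(91.9)cos(16°) = 16610 J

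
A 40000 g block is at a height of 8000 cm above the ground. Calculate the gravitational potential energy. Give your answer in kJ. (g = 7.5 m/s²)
Convert to SI: m = 40.0 kg, h = 80.0 m
PE = mgh = (40.0)(7.5)(80.0) = 24000.0 J = 24.0 kJ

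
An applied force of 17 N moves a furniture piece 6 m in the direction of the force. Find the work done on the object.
W = F·d = (17)(6) = 102.0 J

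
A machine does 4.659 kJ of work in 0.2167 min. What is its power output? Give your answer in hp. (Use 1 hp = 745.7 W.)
Convert to SI: W = 4659.0 J, t = 13.002 s
P = W/t = 4659.0/13.002 = 358.329 W = 0.4805 hp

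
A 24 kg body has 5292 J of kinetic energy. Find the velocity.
v = √(2·KE/m) = √(2·5292/24) = 21.0 m/s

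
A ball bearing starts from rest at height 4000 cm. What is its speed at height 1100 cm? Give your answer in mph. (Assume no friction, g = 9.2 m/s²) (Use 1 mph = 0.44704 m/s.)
Convert to SI: h₁−h₂ = 29.0 m
mgh₁ = mgh₂ + ½mv² ⇒ v = √(2g(h₁−h₂)) = √(2·9.2·29.0) = 23.0998 m/s = 51.67 mph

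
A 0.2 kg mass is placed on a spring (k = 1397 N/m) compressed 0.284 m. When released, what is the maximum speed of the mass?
½kx² = ½mv² ⇒ v = x√(k/m) = (0.284)√(1397/0.2) = 23.74 m/s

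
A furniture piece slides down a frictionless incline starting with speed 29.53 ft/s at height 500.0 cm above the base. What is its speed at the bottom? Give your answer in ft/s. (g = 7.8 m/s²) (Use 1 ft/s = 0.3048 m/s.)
Convert to SI: v₀ = 9.00074 m/s, h = 5.0 m
½mv₀² + mgh = ½mv² ⇒ v = √(v₀² + 2gh) = √(9.00074² + 2·7.8·5.0) = 12.6101 m/s = 41.37 ft/s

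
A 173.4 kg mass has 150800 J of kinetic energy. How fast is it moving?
v = √(2·KE/m) = √(2·150800/173.4) = 41.71 m/s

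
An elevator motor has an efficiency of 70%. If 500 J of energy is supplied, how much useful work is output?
W_out = η·W_in = 0.7·500 = 350.0 J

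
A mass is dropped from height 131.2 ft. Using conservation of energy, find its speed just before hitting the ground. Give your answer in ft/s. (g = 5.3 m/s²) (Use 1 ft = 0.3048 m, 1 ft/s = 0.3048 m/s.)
Convert to SI: h = 39.9898 m
mgh = ½mv² ⇒ v = √(2gh) = √(2·5.3·39.9898) = 20.5886 m/s = 67.55 ft/s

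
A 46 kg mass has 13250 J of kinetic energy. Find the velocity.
v = √(2·KE/m) = √(2·13250/46) = 24.0 m/s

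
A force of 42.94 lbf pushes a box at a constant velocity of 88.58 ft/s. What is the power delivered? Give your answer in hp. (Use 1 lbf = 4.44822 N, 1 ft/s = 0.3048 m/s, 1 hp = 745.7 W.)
Convert to SI: F = 191.007 N, v = 26.9992 m/s
P = Fv = (191.007)(26.9992) = 5157.02 W = 6.916 hp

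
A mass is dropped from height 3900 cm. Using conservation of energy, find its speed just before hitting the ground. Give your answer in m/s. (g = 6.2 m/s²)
Convert to SI: h = 39.0 m
mgh = ½mv² ⇒ v = √(2gh) = √(2·6.2·39.0) = 21.99 m/s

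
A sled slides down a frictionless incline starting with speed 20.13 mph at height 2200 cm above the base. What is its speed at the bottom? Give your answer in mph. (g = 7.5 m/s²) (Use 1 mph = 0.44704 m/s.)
Convert to SI: v₀ = 8.99892 m/s, h = 22.0 m
½mv₀² + mgh = ½mv² ⇒ v = √(v₀² + 2gh) = √(8.99892² + 2·7.5·22.0) = 20.2727 m/s = 45.35 mph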